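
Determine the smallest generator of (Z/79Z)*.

φ(79) = 79 − 1 = 78 = 2 · 3 · 13.
Test candidates g = 2, 3, … against the prime factors q ∈ {2, 3, 13} of φ(79): g is a generator iff g^(78/q) ≢ 1 for every such q.
g = 2: 2^39 ≡ 1 — hits 1, so not a primitive root.
g = 3: 3^39 ≡ 78; 3^26 ≡ 23; 3^6 ≡ 18 — none is 1, so 3 is a primitive root.
The smallest primitive root modulo 79 is 3.

3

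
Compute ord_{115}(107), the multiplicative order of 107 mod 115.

Since 107 ∈ (Z/115Z)^×, its order divides φ(115) = φ(5·23) = (5−1)·(23−1) = 4·22 = 88 = 2^3 · 11.
Divisors of 88: 1, 2, 4, 8, 11, 22, 44, 88.
Test each divisor d:
107^1 ≡ 107 (mod 115)
107^2 ≡ 64 (mod 115)
107^4 ≡ 71 (mod 115)
107^8 ≡ 96 (mod 115)
107^11 ≡ 68 (mod 115)
107^22 ≡ 24 (mod 115)
107^44 ≡ 1 (mod 115) ✓
Hence ord(107) = 44.

44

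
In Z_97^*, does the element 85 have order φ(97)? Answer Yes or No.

No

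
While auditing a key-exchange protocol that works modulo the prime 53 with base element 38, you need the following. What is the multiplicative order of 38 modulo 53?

Since 38 ∈ (Z/53Z)^×, its order divides φ(53) = 53 − 1 = 52 = 2^2 · 13.
Divisors of 52: 1, 2, 4, 13, 26, 52.
Compute 38^d (mod 53) for the divisors d until we hit 1:
38^1 ≡ 38 (mod 53)
38^2 ≡ 13 (mod 53)
38^4 ≡ 10 (mod 53)
38^13 ≡ 52 (mod 53)
38^26 ≡ 1 (mod 53) ✓
So ord_53(38) = 26.

26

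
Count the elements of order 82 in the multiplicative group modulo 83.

40

φ(83) = 83 − 1 = 82 = 2 · 41.
Since (Z/83Z)^× is cyclic of order 82, the number of elements of order d is φ(d) when d | 82 and 0 otherwise.
82 = 2 · 41 divides 82, and φ(82) = 40.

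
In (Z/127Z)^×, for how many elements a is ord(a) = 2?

1

φ(127) = 127 − 1 = 126 = 2 · 3^2 · 7.
In a cyclic group of order 126, there are φ(d) elements of order d for each divisor d of 126, and zero for non-divisors.
2 | 126, and φ(2) = 2 − 1 = 1.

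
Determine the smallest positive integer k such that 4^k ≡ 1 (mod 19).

9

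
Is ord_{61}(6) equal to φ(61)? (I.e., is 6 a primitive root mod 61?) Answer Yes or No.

Yes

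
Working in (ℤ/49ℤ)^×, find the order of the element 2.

21

ord(2) | φ(49) = φ(7^2) = 7·(7−1) = 42 = 2 · 3 · 7.
Divisors of 42: 1, 2, 3, 6, 7, 14, 21, 42.
Test each divisor d:
2^1 ≡ 2
2^2 ≡ 4
2^3 ≡ 8
2^6 ≡ 15
2^7 ≡ 30
2^14 ≡ 18
2^21 ≡ 1
So ord_49(2) = 21.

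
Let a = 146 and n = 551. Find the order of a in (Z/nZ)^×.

18

By Lagrange's theorem, ord_551(146) divides φ(551) = φ(19·29) = (19−1)·(29−1) = 18·28 = 504 = 2^3 · 3^2 · 7.
Divisors of 504: 1, 2, 3, 4, 6, 7, 8, 9, 12, 14, 18, 21, 24, 28, 36, 42, 56, 63, 72, 84, 126, 168, 252, 504.
Check 146^d mod 551 for each divisor in increasing order:
146^1 ≡ 146 (mod 551)
146^2 ≡ 378 (mod 551)
146^3 ≡ 88 (mod 551)
146^4 ≡ 175 (mod 551)
146^6 ≡ 30 (mod 551)
146^7 ≡ 523 (mod 551)
146^8 ≡ 320 (mod 551)
146^9 ≡ 436 (mod 551)
146^12 ≡ 349 (mod 551)
146^14 ≡ 233 (mod 551)
146^18 ≡ 1 (mod 551) ✓
The smallest such exponent is 18, so the order of 146 is 18.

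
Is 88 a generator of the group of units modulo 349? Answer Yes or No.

φ(349) = 349 − 1 = 348 = 2^2 · 3 · 29.
An element g generates (Z/349Z)^× iff g^(348/q) ≢ 1 (mod 349) for each prime q ∈ {2, 3, 29}.
88^174 ≡ 1 (mod 349)  [q = 2: ≡ 1 ✗]
88^116 ≡ 1 (mod 349)  [q = 3: ≡ 1 ✗]
88^12 ≡ 118 (mod 349)  [q = 29: ≢ 1 ✓]
The check at q = 2 fails, so 88 generates a proper subgroup.

No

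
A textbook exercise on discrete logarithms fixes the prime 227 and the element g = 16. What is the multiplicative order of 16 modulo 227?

ord(16) | φ(227) = 227 − 1 = 226 = 2 · 113.
Divisors of 226: 1, 2, 113, 226.
Evaluate successive powers at the divisors of 226:
16^1 ≡ 16
16^2 ≡ 29
16^113 ≡ 1
Hence ord(16) = 113.

113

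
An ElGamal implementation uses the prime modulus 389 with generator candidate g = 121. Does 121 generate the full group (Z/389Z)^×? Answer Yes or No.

φ(389) = 389 − 1 = 388 = 2^2 · 97.
121 is a primitive root mod 389 iff 121^(φ(389)/q) ≢ 1 for every prime q | φ(389), i.e. q ∈ {2, 97}.
121^194 ≡ 1 (mod 389)  [q = 2: ≡ 1 ✗]
121^4 ≡ 42 (mod 389)  [q = 97: ≢ 1 ✓]
The check at q = 2 fails, so 121 generates a proper subgroup.

No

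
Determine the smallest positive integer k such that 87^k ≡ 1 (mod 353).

352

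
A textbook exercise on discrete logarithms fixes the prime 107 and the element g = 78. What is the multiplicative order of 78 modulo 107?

ord(78) | φ(107) = 107 − 1 = 106 = 2 · 53.
Divisors of 106: 1, 2, 53, 106.
Check 78^d mod 107 for each divisor in increasing order:
78^1 ≡ 78
78^2 ≡ 92
78^53 ≡ 106
78^106 ≡ 1
The smallest such exponent is 106, so the order of 78 is 106.

106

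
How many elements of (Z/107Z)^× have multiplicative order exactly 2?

1

φ(107) = 107 − 1 = 106 = 2 · 53.
In a cyclic group of order 106, there are φ(d) elements of order d for each divisor d of 106, and zero for non-divisors.
2 | 106, and φ(2) = 2 − 1 = 1.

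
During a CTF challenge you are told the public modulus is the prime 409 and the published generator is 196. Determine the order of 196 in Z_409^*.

68

Since 196 ∈ (Z/409Z)^×, its order divides φ(409) = 409 − 1 = 408 = 2^3 · 3 · 17.
Divisors of 408: 1, 2, 3, 4, 6, 8, 12, 17, 24, 34, 51, 68, 102, 136, 204, 408.
Check 196^d mod 409 for each divisor in increasing order:
196^1 ≡ 196 (mod 409)
196^2 ≡ 379 (mod 409)
196^3 ≡ 255 (mod 409)
196^4 ≡ 82 (mod 409)
196^6 ≡ 403 (mod 409)
196^8 ≡ 180 (mod 409)
196^12 ≡ 36 (mod 409)
196^17 ≡ 266 (mod 409)
196^24 ≡ 69 (mod 409)
196^34 ≡ 408 (mod 409)
196^51 ≡ 143 (mod 409)
196^68 ≡ 1 (mod 409) ✓
So ord_409(196) = 68.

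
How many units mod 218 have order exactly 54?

18

φ(218) = φ(2)·φ(109) = 1·108 = 108 = 2^2 · 3^3.
In a cyclic group of order 108, there are φ(d) elements of order d for each divisor d of 108, and zero for non-divisors.
54 = 2 · 3^3 divides 108, and φ(54) = 18.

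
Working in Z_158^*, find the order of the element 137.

ord(137) | φ(158) = φ(2)·φ(79) = 1·78 = 78 = 2 · 3 · 13.
Divisors of 78: 1, 2, 3, 6, 13, 26, 39, 78.
Compute 137^d (mod 158) for the divisors d until we hit 1:
137^1 ≡ 137 (mod 158)
137^2 ≡ 125 (mod 158)
137^3 ≡ 61 (mod 158)
137^6 ≡ 87 (mod 158)
137^13 ≡ 157 (mod 158)
137^26 ≡ 1 (mod 158) ✓
So ord_158(137) = 26.

26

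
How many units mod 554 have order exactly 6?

2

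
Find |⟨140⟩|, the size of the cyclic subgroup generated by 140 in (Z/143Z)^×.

The order of 140 must divide φ(143) = φ(11·13) = (11−1)·(13−1) = 10·12 = 120 = 2^3 · 3 · 5.
Divisors of 120: 1, 2, 3, 4, 5, 6, 8, 10, 12, 15, 20, 24, 30, 40, 60, 120.
Evaluate successive powers at the divisors of 120:
140^1 ≡ 140
140^2 ≡ 9
140^3 ≡ 116
140^4 ≡ 81
140^5 ≡ 43
140^6 ≡ 14
140^8 ≡ 126
140^10 ≡ 133
140^12 ≡ 53
140^15 ≡ 142
140^20 ≡ 100
140^24 ≡ 92
140^30 ≡ 1
The smallest such exponent is 30, so the order of 140 is 30.

30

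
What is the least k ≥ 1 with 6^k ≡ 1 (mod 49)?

14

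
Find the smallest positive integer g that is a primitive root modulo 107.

2

φ(107) = 107 − 1 = 106 = 2 · 53.
g is a primitive root iff g^(106/q) ≢ 1 (mod 107) for each prime q ∈ {2, 53}.
g = 2: 2^53 ≡ 106; 2^2 ≡ 4 — none is 1, so 2 is a primitive root.
So 2 is the smallest generator of (Z/107Z)^×.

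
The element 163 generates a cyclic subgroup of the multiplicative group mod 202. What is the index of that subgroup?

5

ord(163) | φ(202) = φ(2)·φ(101) = 1·100 = 100 = 2^2 · 5^2.
Divisors of 100: 1, 2, 4, 5, 10, 20, 25, 50, 100.
Compute 163^d (mod 202) for the divisors d until we hit 1:
163^1 ≡ 163
163^2 ≡ 107
163^4 ≡ 137
163^5 ≡ 111
163^10 ≡ 201
163^20 ≡ 1
Thus |⟨163⟩| = ord(163) = 20.
Index = |(Z/202Z)^×| / |⟨163⟩| = 100 / 20 = 5.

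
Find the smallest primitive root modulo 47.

5

φ(47) = 47 − 1 = 46 = 2 · 23.
Test candidates g = 2, 3, … against the prime factors q ∈ {2, 23} of φ(47): g is a generator iff g^(46/q) ≢ 1 for every such q.
g = 2: 2^23 ≡ 1 — hits 1, so not a primitive root.
g = 3: 3^23 ≡ 1 — hits 1, so not a primitive root.
g = 4: 4^23 ≡ 1 — hits 1, so not a primitive root.
g = 5: 5^23 ≡ 46; 5^2 ≡ 25 — none is 1, so 5 is a primitive root.
The smallest primitive root modulo 47 is 5.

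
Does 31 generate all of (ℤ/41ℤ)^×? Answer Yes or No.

φ(41) = 41 − 1 = 40 = 2^3 · 5.
It suffices to check that the order of 31 is not a proper divisor of 40: compute 31^(40/q) for q ∈ {2, 5}.
31^20 ≡ 1 (mod 41)  [q = 2: ≡ 1 ✗]
31^8 ≡ 16 (mod 41)  [q = 5: ≢ 1 ✓]
31^20 ≡ 1 shows ord(31) | 20, strictly less than φ(41); not a primitive root.

No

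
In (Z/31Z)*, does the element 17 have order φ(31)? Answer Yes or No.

Yes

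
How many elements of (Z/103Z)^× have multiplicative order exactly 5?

0

φ(103) = 103 − 1 = 102 = 2 · 3 · 17.
(Z/103Z)^× is cyclic (|G| = 102); a cyclic group of order m has exactly φ(d) elements of each order d | m, and none otherwise.
5 does not divide 102, so no element of (Z/103Z)^× has order 5.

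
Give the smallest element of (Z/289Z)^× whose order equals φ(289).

3

φ(289) = φ(17^2) = 17·(17−1) = 272 = 2^4 · 17.
g is a primitive root iff g^(272/q) ≢ 1 (mod 289) for each prime q ∈ {2, 17}.
g = 2: 2^136 ≡ 1 — hits 1, so not a primitive root.
g = 3: 3^136 ≡ 288; 3^16 ≡ 171 — none is 1, so 3 is a primitive root.
The smallest primitive root modulo 289 is 3.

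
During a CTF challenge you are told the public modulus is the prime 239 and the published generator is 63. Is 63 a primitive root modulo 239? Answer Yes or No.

φ(239) = 239 − 1 = 238 = 2 · 7 · 17.
Test 63^(238/q) mod 239 for each prime factor q of 238:
63^119 ≡ 238 (mod 239)  [q = 2: ≢ 1 ✓]
63^34 ≡ 98 (mod 239)  [q = 7: ≢ 1 ✓]
63^14 ≡ 216 (mod 239)  [q = 17: ≢ 1 ✓]
Every test exponent gives a nontrivial residue, hence 63 generates the full group.

Yes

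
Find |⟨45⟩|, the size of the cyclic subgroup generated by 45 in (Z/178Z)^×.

ord(45) | φ(178) = φ(2)·φ(89) = 1·88 = 88 = 2^3 · 11.
Divisors of 88: 1, 2, 4, 8, 11, 22, 44, 88.
Compute 45^d (mod 178) for the divisors d until we hit 1:
45^1 ≡ 45 (mod 178)
45^2 ≡ 67 (mod 178)
45^4 ≡ 39 (mod 178)
45^8 ≡ 97 (mod 178)
45^11 ≡ 1 (mod 178) ✓
Hence ord(45) = 11.

11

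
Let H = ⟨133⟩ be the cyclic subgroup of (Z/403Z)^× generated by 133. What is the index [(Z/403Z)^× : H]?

24

By Lagrange's theorem, ord_403(133) divides φ(403) = φ(13·31) = (13−1)·(31−1) = 12·30 = 360 = 2^3 · 3^2 · 5.
Divisors of 360: 1, 2, 3, 4, 5, 6, 8, 9, 10, 12, 15, 18, 20, 24, 30, 36, 40, 45, 60, 72, 90, 120, 180, 360.
Evaluate successive powers at the divisors of 360:
133^1 ≡ 133 (mod 403)
133^2 ≡ 360 (mod 403)
133^3 ≡ 326 (mod 403)
133^4 ≡ 237 (mod 403)
133^5 ≡ 87 (mod 403)
133^6 ≡ 287 (mod 403)
133^8 ≡ 152 (mod 403)
133^9 ≡ 66 (mod 403)
133^10 ≡ 315 (mod 403)
133^12 ≡ 157 (mod 403)
133^15 ≡ 1 (mod 403) ✓
So ord_403(133) = 15, hence |⟨133⟩| = 15.
Index = |(Z/403Z)^×| / |⟨133⟩| = 360 / 15 = 24.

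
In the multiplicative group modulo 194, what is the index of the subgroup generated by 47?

Since 47 ∈ (Z/194Z)^×, its order divides φ(194) = φ(2)·φ(97) = 1·96 = 96 = 2^5 · 3.
Divisors of 96: 1, 2, 3, 4, 6, 8, 12, 16, 24, 32, 48, 96.
Test each divisor d:
47^1 ≡ 47 (mod 194)
47^2 ≡ 75 (mod 194)
47^3 ≡ 33 (mod 194)
47^4 ≡ 193 (mod 194)
47^6 ≡ 119 (mod 194)
47^8 ≡ 1 (mod 194) ✓
So ord_194(47) = 8, hence |⟨47⟩| = 8.
Index = |(Z/194Z)^×| / |⟨47⟩| = 96 / 8 = 12.

12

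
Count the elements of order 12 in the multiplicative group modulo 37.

4

φ(37) = 37 − 1 = 36 = 2^2 · 3^2.
Since (Z/37Z)^× is cyclic of order 36, the number of elements of order d is φ(d) when d | 36 and 0 otherwise.
12 = 2^2 · 3 divides 36, and φ(12) = 4.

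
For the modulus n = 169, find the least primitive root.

2

φ(169) = φ(13^2) = 13·(13−1) = 156 = 2^2 · 3 · 13.
g is a primitive root iff g^(156/q) ≢ 1 (mod 169) for each prime q ∈ {2, 3, 13}.
g = 2: 2^78 ≡ 168; 2^52 ≡ 146; 2^12 ≡ 40 — none is 1, so 2 is a primitive root.
The smallest primitive root modulo 169 is 2.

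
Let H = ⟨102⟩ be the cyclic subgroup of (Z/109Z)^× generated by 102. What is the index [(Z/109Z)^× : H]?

Since 102 ∈ (Z/109Z)^×, its order divides φ(109) = 109 − 1 = 108 = 2^2 · 3^3.
Divisors of 108: 1, 2, 3, 4, 6, 9, 12, 18, 27, 36, 54, 108.
Evaluate successive powers at the divisors of 108:
102^1 ≡ 102 (mod 109)
102^2 ≡ 49 (mod 109)
102^3 ≡ 93 (mod 109)
102^4 ≡ 3 (mod 109)
102^6 ≡ 38 (mod 109)
102^9 ≡ 46 (mod 109)
102^12 ≡ 27 (mod 109)
102^18 ≡ 45 (mod 109)
102^27 ≡ 108 (mod 109)
102^36 ≡ 63 (mod 109)
102^54 ≡ 1 (mod 109) ✓
The order of 102 is 54, so the subgroup it generates has 54 elements.
Index = |(Z/109Z)^×| / |⟨102⟩| = 108 / 54 = 2.

2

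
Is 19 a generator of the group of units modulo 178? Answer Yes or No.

φ(178) = φ(2)·φ(89) = 1·88 = 88 = 2^3 · 11.
It suffices to check that the order of 19 is not a proper divisor of 88: compute 19^(88/q) for q ∈ {2, 11}.
19^44 ≡ 177 (mod 178)  [q = 2: ≢ 1 ✓]
19^8 ≡ 91 (mod 178)  [q = 11: ≢ 1 ✓]
All checks pass, so 19 has order 88 and is a primitive root modulo 178.

Yes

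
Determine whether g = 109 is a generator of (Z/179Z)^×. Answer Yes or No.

Yes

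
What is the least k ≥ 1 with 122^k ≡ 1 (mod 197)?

ord(122) | φ(197) = 197 − 1 = 196 = 2^2 · 7^2.
Divisors of 196: 1, 2, 4, 7, 14, 28, 49, 98, 196.
Test each divisor d:
122^1 ≡ 122
122^2 ≡ 109
122^4 ≡ 61
122^7 ≡ 129
122^14 ≡ 93
122^28 ≡ 178
122^49 ≡ 183
122^98 ≡ 196
122^196 ≡ 1
The smallest such exponent is 196, so the order of 122 is 196.

196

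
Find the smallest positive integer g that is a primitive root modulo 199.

3

φ(199) = 199 − 1 = 198 = 2 · 3^2 · 11.
g is a primitive root iff g^(198/q) ≢ 1 (mod 199) for each prime q ∈ {2, 3, 11}.
g = 2: 2^99 ≡ 1 — hits 1, so not a primitive root.
g = 3: 3^99 ≡ 198; 3^66 ≡ 106; 3^18 ≡ 125 — none is 1, so 3 is a primitive root.
The smallest primitive root modulo 199 is 3.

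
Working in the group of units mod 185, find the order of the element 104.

By Lagrange's theorem, ord_185(104) divides φ(185) = φ(5·37) = (5−1)·(37−1) = 4·36 = 144 = 2^4 · 3^2.
Divisors of 144: 1, 2, 3, 4, 6, 8, 9, 12, 16, 18, 24, 36, 48, 72, 144.
Check 104^d mod 185 for each divisor in increasing order:
104^1 ≡ 104 (mod 185)
104^2 ≡ 86 (mod 185)
104^3 ≡ 64 (mod 185)
104^4 ≡ 181 (mod 185)
104^6 ≡ 26 (mod 185)
104^8 ≡ 16 (mod 185)
104^9 ≡ 184 (mod 185)
104^12 ≡ 121 (mod 185)
104^16 ≡ 71 (mod 185)
104^18 ≡ 1 (mod 185) ✓
Therefore the multiplicative order of 104 modulo 185 is 18.

18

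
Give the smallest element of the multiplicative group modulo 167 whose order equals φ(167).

5

φ(167) = 167 − 1 = 166 = 2 · 83.
Test candidates g = 2, 3, … against the prime factors q ∈ {2, 83} of φ(167): g is a generator iff g^(166/q) ≢ 1 for every such q.
g = 2: 2^83 ≡ 1 — hits 1, so not a primitive root.
g = 3: 3^83 ≡ 1 — hits 1, so not a primitive root.
g = 4: 4^83 ≡ 1 — hits 1, so not a primitive root.
g = 5: 5^83 ≡ 166; 5^2 ≡ 25 — none is 1, so 5 is a primitive root.
The smallest primitive root modulo 167 is 5.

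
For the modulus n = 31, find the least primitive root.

3

φ(31) = 31 − 1 = 30 = 2 · 3 · 5.
g is a primitive root iff g^(30/q) ≢ 1 (mod 31) for each prime q ∈ {2, 3, 5}.
g = 2: 2^15 ≡ 1 — hits 1, so not a primitive root.
g = 3: 3^15 ≡ 30; 3^10 ≡ 25; 3^6 ≡ 16 — none is 1, so 3 is a primitive root.
So 3 is the smallest generator of (Z/31Z)^×.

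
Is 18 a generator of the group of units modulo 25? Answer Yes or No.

φ(25) = φ(5^2) = 5·(5−1) = 20 = 2^2 · 5.
Test 18^(20/q) mod 25 for each prime factor q of 20:
18^10 ≡ 24 (mod 25)  [q = 2: ≢ 1 ✓]
18^4 ≡ 1 (mod 25)  [q = 5: ≡ 1 ✗]
The check at q = 5 fails, so 18 generates a proper subgroup.

No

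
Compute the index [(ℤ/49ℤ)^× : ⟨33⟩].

1

By Lagrange's theorem, ord_49(33) divides φ(49) = φ(7^2) = 7·(7−1) = 42 = 2 · 3 · 7.
Divisors of 42: 1, 2, 3, 6, 7, 14, 21, 42.
Test each divisor d:
33^1 ≡ 33 (mod 49)
33^2 ≡ 11 (mod 49)
33^3 ≡ 20 (mod 49)
33^6 ≡ 8 (mod 49)
33^7 ≡ 19 (mod 49)
33^14 ≡ 18 (mod 49)
33^21 ≡ 48 (mod 49)
33^42 ≡ 1 (mod 49) ✓
Thus |⟨33⟩| = ord(33) = 42.
Index = |(Z/49Z)^×| / |⟨33⟩| = 42 / 42 = 1.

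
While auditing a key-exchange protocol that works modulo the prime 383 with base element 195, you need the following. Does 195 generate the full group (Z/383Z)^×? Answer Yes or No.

No

φ(383) = 383 − 1 = 382 = 2 · 191.
It suffices to check that the order of 195 is not a proper divisor of 382: compute 195^(382/q) for q ∈ {2, 191}.
195^191 ≡ 1 (mod 383)  [q = 2: ≡ 1 ✗]
195^2 ≡ 108 (mod 383)  [q = 191: ≢ 1 ✓]
Since 195^191 ≡ 1, the order of 195 divides 191 < 382, so 195 is not a primitive root.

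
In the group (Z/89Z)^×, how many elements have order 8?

4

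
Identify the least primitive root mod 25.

2

φ(25) = φ(5^2) = 5·(5−1) = 20 = 2^2 · 5.
g is a primitive root iff g^(20/q) ≢ 1 (mod 25) for each prime q ∈ {2, 5}.
g = 2: 2^10 ≡ 24; 2^4 ≡ 16 — none is 1, so 2 is a primitive root.
Hence the least primitive root of 25 is 2.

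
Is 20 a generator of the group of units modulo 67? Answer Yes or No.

Yes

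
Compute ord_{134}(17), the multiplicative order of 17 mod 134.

The order of 17 must divide φ(134) = φ(2)·φ(67) = 1·66 = 66 = 2 · 3 · 11.
Divisors of 66: 1, 2, 3, 6, 11, 22, 33, 66.
Compute 17^d (mod 134) for the divisors d until we hit 1:
17^1 ≡ 17 (mod 134)
17^2 ≡ 21 (mod 134)
17^3 ≡ 89 (mod 134)
17^6 ≡ 15 (mod 134)
17^11 ≡ 29 (mod 134)
17^22 ≡ 37 (mod 134)
17^33 ≡ 1 (mod 134) ✓
So ord_134(17) = 33.

33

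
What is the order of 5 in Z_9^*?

6

Since 5 ∈ (Z/9Z)^×, its order divides φ(9) = φ(3^2) = 3·(3−1) = 6 = 2 · 3.
Divisors of 6: 1, 2, 3, 6.
Check 5^d mod 9 for each divisor in increasing order:
5^1 ≡ 5 (mod 9)
5^2 ≡ 7 (mod 9)
5^3 ≡ 8 (mod 9)
5^6 ≡ 1 (mod 9) ✓
Hence ord(5) = 6.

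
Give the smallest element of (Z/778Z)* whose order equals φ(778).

3

φ(778) = φ(2)·φ(389) = 1·388 = 388 = 2^2 · 97.
g is a primitive root iff g^(388/q) ≢ 1 (mod 778) for each prime q ∈ {2, 97}.
g = 2: gcd(2, 778) = 2 > 1, not a unit — skip.
g = 3: 3^194 ≡ 777; 3^4 ≡ 81 — none is 1, so 3 is a primitive root.
So 3 is the smallest generator of (Z/778Z)^×.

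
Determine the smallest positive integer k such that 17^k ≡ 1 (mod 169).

78

Since 17 ∈ (Z/169Z)^×, its order divides φ(169) = φ(13^2) = 13·(13−1) = 156 = 2^2 · 3 · 13.
Divisors of 156: 1, 2, 3, 4, 6, 12, 13, 26, 39, 52, 78, 156.
Compute 17^d (mod 169) for the divisors d until we hit 1:
17^1 ≡ 17 (mod 169)
17^2 ≡ 120 (mod 169)
17^3 ≡ 12 (mod 169)
17^4 ≡ 35 (mod 169)
17^6 ≡ 144 (mod 169)
17^12 ≡ 118 (mod 169)
17^13 ≡ 147 (mod 169)
17^26 ≡ 146 (mod 169)
17^39 ≡ 168 (mod 169)
17^52 ≡ 22 (mod 169)
17^78 ≡ 1 (mod 169) ✓
The smallest such exponent is 78, so the order of 17 is 78.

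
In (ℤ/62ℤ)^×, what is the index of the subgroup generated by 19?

ord(19) | φ(62) = φ(2)·φ(31) = 1·30 = 30 = 2 · 3 · 5.
Divisors of 30: 1, 2, 3, 5, 6, 10, 15, 30.
Evaluate successive powers at the divisors of 30:
19^1 ≡ 19 (mod 62)
19^2 ≡ 51 (mod 62)
19^3 ≡ 39 (mod 62)
19^5 ≡ 5 (mod 62)
19^6 ≡ 33 (mod 62)
19^10 ≡ 25 (mod 62)
19^15 ≡ 1 (mod 62) ✓
Thus |⟨19⟩| = ord(19) = 15.
[(Z/62Z)^× : ⟨19⟩] = 30/15 = 2.

2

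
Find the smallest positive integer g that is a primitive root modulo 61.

φ(61) = 61 − 1 = 60 = 2^2 · 3 · 5.
g is a primitive root iff g^(60/q) ≢ 1 (mod 61) for each prime q ∈ {2, 3, 5}.
g = 2: 2^30 ≡ 60; 2^20 ≡ 47; 2^12 ≡ 9 — none is 1, so 2 is a primitive root.
Hence the least primitive root of 61 is 2.

2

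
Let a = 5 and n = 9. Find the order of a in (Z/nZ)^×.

6

ord(5) | φ(9) = φ(3^2) = 3·(3−1) = 6 = 2 · 3.
Divisors of 6: 1, 2, 3, 6.
Evaluate successive powers at the divisors of 6:
5^1 ≡ 5
5^2 ≡ 7
5^3 ≡ 8
5^6 ≡ 1
Hence ord(5) = 6.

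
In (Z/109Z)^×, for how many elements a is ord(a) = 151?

0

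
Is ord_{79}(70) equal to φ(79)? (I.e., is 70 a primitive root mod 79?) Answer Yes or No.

Yes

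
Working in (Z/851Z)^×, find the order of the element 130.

396

The order of 130 must divide φ(851) = φ(23·37) = (23−1)·(37−1) = 22·36 = 792 = 2^3 · 3^2 · 11.
Divisors of 792: 1, 2, 3, 4, 6, 8, 9, 11, 12, 18, 22, 24, 33, 36, 44, 66, 72, 88, 99, 132, 198, 264, 396, 792.
Compute 130^d (mod 851) for the divisors d until we hit 1:
130^1 ≡ 130
130^2 ≡ 731
130^3 ≡ 569
130^4 ≡ 784
130^6 ≡ 381
130^8 ≡ 234
130^9 ≡ 635
130^11 ≡ 390
130^12 ≡ 491
130^18 ≡ 702
130^22 ≡ 622
130^24 ≡ 248
130^33 ≡ 45
130^36 ≡ 75
130^44 ≡ 530
130^66 ≡ 323
130^72 ≡ 519
130^88 ≡ 70
130^99 ≡ 68
130^132 ≡ 507
130^198 ≡ 369
130^264 ≡ 47
130^396 ≡ 1
Therefore the multiplicative order of 130 modulo 851 is 396.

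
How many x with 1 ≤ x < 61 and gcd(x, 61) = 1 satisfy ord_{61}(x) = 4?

φ(61) = 61 − 1 = 60 = 2^2 · 3 · 5.
Since (Z/61Z)^× is cyclic of order 60, the number of elements of order d is φ(d) when d | 60 and 0 otherwise.
4 = 2^2 divides 60, and φ(4) = 2.

2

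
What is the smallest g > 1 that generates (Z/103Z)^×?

5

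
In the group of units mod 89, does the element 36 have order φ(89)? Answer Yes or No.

φ(89) = 89 − 1 = 88 = 2^3 · 11.
An element g generates (Z/89Z)^× iff g^(88/q) ≢ 1 (mod 89) for each prime q ∈ {2, 11}.
36^44 ≡ 1 (mod 89)  [q = 2: ≡ 1 ✗]
36^8 ≡ 64 (mod 89)  [q = 11: ≢ 1 ✓]
36^44 ≡ 1 shows ord(36) | 44, strictly less than φ(89); not a primitive root.

No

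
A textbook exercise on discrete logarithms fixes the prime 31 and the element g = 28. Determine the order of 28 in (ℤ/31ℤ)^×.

15

Since 28 ∈ (Z/31Z)^×, its order divides φ(31) = 31 − 1 = 30 = 2 · 3 · 5.
Divisors of 30: 1, 2, 3, 5, 6, 10, 15, 30.
Evaluate successive powers at the divisors of 30:
28^1 ≡ 28 (mod 31)
28^2 ≡ 9 (mod 31)
28^3 ≡ 4 (mod 31)
28^5 ≡ 5 (mod 31)
28^6 ≡ 16 (mod 31)
28^10 ≡ 25 (mod 31)
28^15 ≡ 1 (mod 31) ✓
Therefore the multiplicative order of 28 modulo 31 is 15.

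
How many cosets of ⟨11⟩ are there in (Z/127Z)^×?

2

The order of 11 must divide φ(127) = 127 − 1 = 126 = 2 · 3^2 · 7.
Divisors of 126: 1, 2, 3, 6, 7, 9, 14, 18, 21, 42, 63, 126.
Check 11^d mod 127 for each divisor in increasing order:
11^1 ≡ 11 (mod 127)
11^2 ≡ 121 (mod 127)
11^3 ≡ 61 (mod 127)
11^6 ≡ 38 (mod 127)
11^7 ≡ 37 (mod 127)
11^9 ≡ 32 (mod 127)
11^14 ≡ 99 (mod 127)
11^18 ≡ 8 (mod 127)
11^21 ≡ 107 (mod 127)
11^42 ≡ 19 (mod 127)
11^63 ≡ 1 (mod 127) ✓
So ord_127(11) = 63, hence |⟨11⟩| = 63.
Index = |(Z/127Z)^×| / |⟨11⟩| = 126 / 63 = 2.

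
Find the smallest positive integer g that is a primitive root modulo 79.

φ(79) = 79 − 1 = 78 = 2 · 3 · 13.
g is a primitive root iff g^(78/q) ≢ 1 (mod 79) for each prime q ∈ {2, 3, 13}.
g = 2: 2^39 ≡ 1 — hits 1, so not a primitive root.
g = 3: 3^39 ≡ 78; 3^26 ≡ 23; 3^6 ≡ 18 — none is 1, so 3 is a primitive root.
The smallest primitive root modulo 79 is 3.

3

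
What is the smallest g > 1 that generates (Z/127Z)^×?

φ(127) = 127 − 1 = 126 = 2 · 3^2 · 7.
Test candidates g = 2, 3, … against the prime factors q ∈ {2, 3, 7} of φ(127): g is a generator iff g^(126/q) ≢ 1 for every such q.
g = 2: 2^63 ≡ 1 — hits 1, so not a primitive root.
g = 3: 3^63 ≡ 126; 3^42 ≡ 107; 3^18 ≡ 4 — none is 1, so 3 is a primitive root.
So 3 is the smallest generator of (Z/127Z)^×.

3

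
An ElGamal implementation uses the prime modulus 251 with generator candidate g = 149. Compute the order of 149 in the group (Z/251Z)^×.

5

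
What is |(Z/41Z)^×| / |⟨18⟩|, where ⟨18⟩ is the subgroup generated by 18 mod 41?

8

ord(18) | φ(41) = 41 − 1 = 40 = 2^3 · 5.
Divisors of 40: 1, 2, 4, 5, 8, 10, 20, 40.
Evaluate successive powers at the divisors of 40:
18^1 ≡ 18 (mod 41)
18^2 ≡ 37 (mod 41)
18^4 ≡ 16 (mod 41)
18^5 ≡ 1 (mod 41) ✓
Thus |⟨18⟩| = ord(18) = 5.
[(Z/41Z)^× : ⟨18⟩] = 40/5 = 8.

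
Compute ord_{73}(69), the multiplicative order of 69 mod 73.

18

By Lagrange's theorem, ord_73(69) divides φ(73) = 73 − 1 = 72 = 2^3 · 3^2.
Divisors of 72: 1, 2, 3, 4, 6, 8, 9, 12, 18, 24, 36, 72.
Test each divisor d:
69^1 ≡ 69 (mod 73)
69^2 ≡ 16 (mod 73)
69^3 ≡ 9 (mod 73)
69^4 ≡ 37 (mod 73)
69^6 ≡ 8 (mod 73)
69^8 ≡ 55 (mod 73)
69^9 ≡ 72 (mod 73)
69^12 ≡ 64 (mod 73)
69^18 ≡ 1 (mod 73) ✓
Therefore the multiplicative order of 69 modulo 73 is 18.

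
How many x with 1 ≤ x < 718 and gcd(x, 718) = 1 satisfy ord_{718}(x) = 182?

0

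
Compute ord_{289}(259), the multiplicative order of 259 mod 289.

68

The order of 259 must divide φ(289) = φ(17^2) = 17·(17−1) = 272 = 2^4 · 17.
Divisors of 272: 1, 2, 4, 8, 16, 17, 34, 68, 136, 272.
Compute 259^d (mod 289) for the divisors d until we hit 1:
259^1 ≡ 259 (mod 289)
259^2 ≡ 33 (mod 289)
259^4 ≡ 222 (mod 289)
259^8 ≡ 154 (mod 289)
259^16 ≡ 18 (mod 289)
259^17 ≡ 38 (mod 289)
259^34 ≡ 288 (mod 289)
259^68 ≡ 1 (mod 289) ✓
So ord_289(259) = 68.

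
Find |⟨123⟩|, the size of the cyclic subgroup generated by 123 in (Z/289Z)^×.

68

Since 123 ∈ (Z/289Z)^×, its order divides φ(289) = φ(17^2) = 17·(17−1) = 272 = 2^4 · 17.
Divisors of 272: 1, 2, 4, 8, 16, 17, 34, 68, 136, 272.
Check 123^d mod 289 for each divisor in increasing order:
123^1 ≡ 123 (mod 289)
123^2 ≡ 101 (mod 289)
123^4 ≡ 86 (mod 289)
123^8 ≡ 171 (mod 289)
123^16 ≡ 52 (mod 289)
123^17 ≡ 38 (mod 289)
123^34 ≡ 288 (mod 289)
123^68 ≡ 1 (mod 289) ✓
Therefore the multiplicative order of 123 modulo 289 is 68.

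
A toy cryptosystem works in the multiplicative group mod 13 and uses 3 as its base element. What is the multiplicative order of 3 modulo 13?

3

Since 3 ∈ (Z/13Z)^×, its order divides φ(13) = 13 − 1 = 12 = 2^2 · 3.
Divisors of 12: 1, 2, 3, 4, 6, 12.
Compute 3^d (mod 13) for the divisors d until we hit 1:
3^1 ≡ 3 (mod 13)
3^2 ≡ 9 (mod 13)
3^3 ≡ 1 (mod 13) ✓
The smallest such exponent is 3, so the order of 3 is 3.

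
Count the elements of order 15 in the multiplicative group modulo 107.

0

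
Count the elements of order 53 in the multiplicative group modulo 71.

φ(71) = 71 − 1 = 70 = 2 · 5 · 7.
Since (Z/71Z)^× is cyclic of order 70, the number of elements of order d is φ(d) when d | 70 and 0 otherwise.
Here 70 is not a multiple of 53, so there are no elements of order 53.

0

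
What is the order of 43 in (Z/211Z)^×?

The order of 43 must divide φ(211) = 211 − 1 = 210 = 2 · 3 · 5 · 7.
Divisors of 210: 1, 2, 3, 5, 6, 7, 10, 14, 15, 21, 30, 35, 42, 70, 105, 210.
Compute 43^d (mod 211) for the divisors d until we hit 1:
43^1 ≡ 43
43^2 ≡ 161
43^3 ≡ 171
43^5 ≡ 101
43^6 ≡ 123
43^7 ≡ 14
43^10 ≡ 73
43^14 ≡ 196
43^15 ≡ 199
43^21 ≡ 1
So ord_211(43) = 21.

21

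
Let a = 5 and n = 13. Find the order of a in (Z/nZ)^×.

By Lagrange's theorem, ord_13(5) divides φ(13) = 13 − 1 = 12 = 2^2 · 3.
Divisors of 12: 1, 2, 3, 4, 6, 12.
Check 5^d mod 13 for each divisor in increasing order:
5^1 ≡ 5 (mod 13)
5^2 ≡ 12 (mod 13)
5^3 ≡ 8 (mod 13)
5^4 ≡ 1 (mod 13) ✓
The smallest such exponent is 4, so the order of 5 is 4.

4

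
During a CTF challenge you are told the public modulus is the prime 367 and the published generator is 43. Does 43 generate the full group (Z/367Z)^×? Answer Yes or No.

Yes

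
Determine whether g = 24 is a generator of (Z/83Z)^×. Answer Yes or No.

Yes

φ(83) = 83 − 1 = 82 = 2 · 41.
It suffices to check that the order of 24 is not a proper divisor of 82: compute 24^(82/q) for q ∈ {2, 41}.
24^41 ≡ 82 (mod 83)  [q = 2: ≢ 1 ✓]
24^2 ≡ 78 (mod 83)  [q = 41: ≢ 1 ✓]
None equal 1, so ord_83(24) = 82: 24 is a primitive root.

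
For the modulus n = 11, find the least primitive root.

2

φ(11) = 11 − 1 = 10 = 2 · 5.
g is a primitive root iff g^(10/q) ≢ 1 (mod 11) for each prime q ∈ {2, 5}.
g = 2: 2^5 ≡ 10; 2^2 ≡ 4 — none is 1, so 2 is a primitive root.
The smallest primitive root modulo 11 is 2.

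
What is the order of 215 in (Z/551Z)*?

36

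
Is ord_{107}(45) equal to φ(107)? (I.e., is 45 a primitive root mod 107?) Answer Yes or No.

Yes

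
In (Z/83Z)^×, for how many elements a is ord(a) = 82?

φ(83) = 83 − 1 = 82 = 2 · 41.
Since (Z/83Z)^× is cyclic of order 82, the number of elements of order d is φ(d) when d | 82 and 0 otherwise.
82 = 2 · 41 divides 82, and φ(82) = 40.

40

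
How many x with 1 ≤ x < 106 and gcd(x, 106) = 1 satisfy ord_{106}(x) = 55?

0

φ(106) = φ(2)·φ(53) = 1·52 = 52 = 2^2 · 13.
(Z/106Z)^× is cyclic (|G| = 52); a cyclic group of order m has exactly φ(d) elements of each order d | m, and none otherwise.
Here 52 is not a multiple of 55, so there are no elements of order 55.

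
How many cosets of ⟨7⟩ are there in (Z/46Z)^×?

ord(7) | φ(46) = φ(2)·φ(23) = 1·22 = 22 = 2 · 11.
Divisors of 22: 1, 2, 11, 22.
Test each divisor d:
7^1 ≡ 7 (mod 46)
7^2 ≡ 3 (mod 46)
7^11 ≡ 45 (mod 46)
7^22 ≡ 1 (mod 46) ✓
Thus |⟨7⟩| = ord(7) = 22.
Index = |(Z/46Z)^×| / |⟨7⟩| = 22 / 22 = 1.

1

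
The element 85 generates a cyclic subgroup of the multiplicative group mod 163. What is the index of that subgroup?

18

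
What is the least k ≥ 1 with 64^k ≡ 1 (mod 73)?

3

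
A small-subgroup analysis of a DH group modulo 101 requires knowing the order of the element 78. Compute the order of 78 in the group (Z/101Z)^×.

25

The order of 78 must divide φ(101) = 101 − 1 = 100 = 2^2 · 5^2.
Divisors of 100: 1, 2, 4, 5, 10, 20, 25, 50, 100.
Evaluate successive powers at the divisors of 100:
78^1 ≡ 78 (mod 101)
78^2 ≡ 24 (mod 101)
78^4 ≡ 71 (mod 101)
78^5 ≡ 84 (mod 101)
78^10 ≡ 87 (mod 101)
78^20 ≡ 95 (mod 101)
78^25 ≡ 1 (mod 101) ✓
The smallest such exponent is 25, so the order of 78 is 25.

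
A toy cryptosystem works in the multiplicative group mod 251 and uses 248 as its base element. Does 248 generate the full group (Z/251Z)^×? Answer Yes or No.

φ(251) = 251 − 1 = 250 = 2 · 5^3.
Test 248^(250/q) mod 251 for each prime factor q of 250:
248^125 ≡ 250 (mod 251)  [q = 2: ≢ 1 ✓]
248^50 ≡ 219 (mod 251)  [q = 5: ≢ 1 ✓]
All checks pass, so 248 has order 250 and is a primitive root modulo 251.

Yes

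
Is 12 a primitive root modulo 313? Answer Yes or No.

No

φ(313) = 313 − 1 = 312 = 2^3 · 3 · 13.
An element g generates (Z/313Z)^× iff g^(312/q) ≢ 1 (mod 313) for each prime q ∈ {2, 3, 13}.
12^156 ≡ 1 (mod 313)  [q = 2: ≡ 1 ✗]
12^104 ≡ 214 (mod 313)  [q = 3: ≢ 1 ✓]
12^24 ≡ 58 (mod 313)  [q = 13: ≢ 1 ✓]
12^156 ≡ 1 shows ord(12) | 156, strictly less than φ(313); not a primitive root.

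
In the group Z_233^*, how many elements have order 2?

1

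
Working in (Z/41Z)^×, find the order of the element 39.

By Lagrange's theorem, ord_41(39) divides φ(41) = 41 − 1 = 40 = 2^3 · 5.
Divisors of 40: 1, 2, 4, 5, 8, 10, 20, 40.
Test each divisor d:
39^1 ≡ 39
39^2 ≡ 4
39^4 ≡ 16
39^5 ≡ 9
39^8 ≡ 10
39^10 ≡ 40
39^20 ≡ 1
Hence ord(39) = 20.

20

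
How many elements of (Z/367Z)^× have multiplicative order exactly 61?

60

φ(367) = 367 − 1 = 366 = 2 · 3 · 61.
In a cyclic group of order 366, there are φ(d) elements of order d for each divisor d of 366, and zero for non-divisors.
61 | 366, and φ(61) = 61 − 1 = 60.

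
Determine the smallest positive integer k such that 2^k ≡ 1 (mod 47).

The order of 2 must divide φ(47) = 47 − 1 = 46 = 2 · 23.
Divisors of 46: 1, 2, 23, 46.
Check 2^d mod 47 for each divisor in increasing order:
2^1 ≡ 2 (mod 47)
2^2 ≡ 4 (mod 47)
2^23 ≡ 1 (mod 47) ✓
Therefore the multiplicative order of 2 modulo 47 is 23.

23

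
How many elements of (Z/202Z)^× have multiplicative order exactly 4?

2

φ(202) = φ(2)·φ(101) = 1·100 = 100 = 2^2 · 5^2.
In a cyclic group of order 100, there are φ(d) elements of order d for each divisor d of 100, and zero for non-divisors.
4 = 2^2 divides 100, and φ(4) = 2.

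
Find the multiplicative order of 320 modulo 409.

34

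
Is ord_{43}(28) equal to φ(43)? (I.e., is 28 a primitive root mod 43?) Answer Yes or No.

φ(43) = 43 − 1 = 42 = 2 · 3 · 7.
28 is a primitive root mod 43 iff 28^(φ(43)/q) ≢ 1 for every prime q | φ(43), i.e. q ∈ {2, 3, 7}.
28^21 ≡ 42 (mod 43)  [q = 2: ≢ 1 ✓]
28^14 ≡ 6 (mod 43)  [q = 3: ≢ 1 ✓]
28^6 ≡ 11 (mod 43)  [q = 7: ≢ 1 ✓]
All checks pass, so 28 has order 42 and is a primitive root modulo 43.

Yes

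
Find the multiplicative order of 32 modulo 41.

4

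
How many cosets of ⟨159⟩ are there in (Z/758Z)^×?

ord(159) | φ(758) = φ(2)·φ(379) = 1·378 = 378 = 2 · 3^3 · 7.
Divisors of 378: 1, 2, 3, 6, 7, 9, 14, 18, 21, 27, 42, 54, 63, 126, 189, 378.
Check 159^d mod 758 for each divisor in increasing order:
159^1 ≡ 159 (mod 758)
159^2 ≡ 267 (mod 758)
159^3 ≡ 5 (mod 758)
159^6 ≡ 25 (mod 758)
159^7 ≡ 185 (mod 758)
159^9 ≡ 125 (mod 758)
159^14 ≡ 115 (mod 758)
159^18 ≡ 465 (mod 758)
159^21 ≡ 51 (mod 758)
159^27 ≡ 517 (mod 758)
159^42 ≡ 327 (mod 758)
159^54 ≡ 473 (mod 758)
159^63 ≡ 1 (mod 758) ✓
The order of 159 is 63, so the subgroup it generates has 63 elements.
Index = |(Z/758Z)^×| / |⟨159⟩| = 378 / 63 = 6.

6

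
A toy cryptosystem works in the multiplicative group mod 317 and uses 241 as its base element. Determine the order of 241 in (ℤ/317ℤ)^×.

316

ord(241) | φ(317) = 317 − 1 = 316 = 2^2 · 79.
Divisors of 316: 1, 2, 4, 79, 158, 316.
Evaluate successive powers at the divisors of 316:
241^1 ≡ 241 (mod 317)
241^2 ≡ 70 (mod 317)
241^4 ≡ 145 (mod 317)
241^79 ≡ 114 (mod 317)
241^158 ≡ 316 (mod 317)
241^316 ≡ 1 (mod 317) ✓
The smallest such exponent is 316, so the order of 241 is 316.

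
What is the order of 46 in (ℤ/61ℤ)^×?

ord(46) | φ(61) = 61 − 1 = 60 = 2^2 · 3 · 5.
Divisors of 60: 1, 2, 3, 4, 5, 6, 10, 12, 15, 20, 30, 60.
Compute 46^d (mod 61) for the divisors d until we hit 1:
46^1 ≡ 46 (mod 61)
46^2 ≡ 42 (mod 61)
46^3 ≡ 41 (mod 61)
46^4 ≡ 56 (mod 61)
46^5 ≡ 14 (mod 61)
46^6 ≡ 34 (mod 61)
46^10 ≡ 13 (mod 61)
46^12 ≡ 58 (mod 61)
46^15 ≡ 60 (mod 61)
46^20 ≡ 47 (mod 61)
46^30 ≡ 1 (mod 61) ✓
The smallest such exponent is 30, so the order of 46 is 30.

30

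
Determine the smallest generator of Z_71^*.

7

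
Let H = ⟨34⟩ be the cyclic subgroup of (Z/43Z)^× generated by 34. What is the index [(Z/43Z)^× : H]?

ord(34) | φ(43) = 43 − 1 = 42 = 2 · 3 · 7.
Divisors of 42: 1, 2, 3, 6, 7, 14, 21, 42.
Check 34^d mod 43 for each divisor in increasing order:
34^1 ≡ 34 (mod 43)
34^2 ≡ 38 (mod 43)
34^3 ≡ 2 (mod 43)
34^6 ≡ 4 (mod 43)
34^7 ≡ 7 (mod 43)
34^14 ≡ 6 (mod 43)
34^21 ≡ 42 (mod 43)
34^42 ≡ 1 (mod 43) ✓
Thus |⟨34⟩| = ord(34) = 42.
Index = |(Z/43Z)^×| / |⟨34⟩| = 42 / 42 = 1.

1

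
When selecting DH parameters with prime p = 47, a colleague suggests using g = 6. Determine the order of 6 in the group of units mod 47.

Since 6 ∈ (Z/47Z)^×, its order divides φ(47) = 47 − 1 = 46 = 2 · 23.
Divisors of 46: 1, 2, 23, 46.
Check 6^d mod 47 for each divisor in increasing order:
6^1 ≡ 6 (mod 47)
6^2 ≡ 36 (mod 47)
6^23 ≡ 1 (mod 47) ✓
So ord_47(6) = 23.

23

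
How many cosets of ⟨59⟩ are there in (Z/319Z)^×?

56

By Lagrange's theorem, ord_319(59) divides φ(319) = φ(11·29) = (11−1)·(29−1) = 10·28 = 280 = 2^3 · 5 · 7.
Divisors of 280: 1, 2, 4, 5, 7, 8, 10, 14, 20, 28, 35, 40, 56, 70, 140, 280.
Check 59^d mod 319 for each divisor in increasing order:
59^1 ≡ 59
59^2 ≡ 291
59^4 ≡ 146
59^5 ≡ 1
So ord_319(59) = 5, hence |⟨59⟩| = 5.
The index is φ(319) / ord(59) = 280 / 5 = 56.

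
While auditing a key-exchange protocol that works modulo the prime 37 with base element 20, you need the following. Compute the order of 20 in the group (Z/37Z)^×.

36

ord(20) | φ(37) = 37 − 1 = 36 = 2^2 · 3^2.
Divisors of 36: 1, 2, 3, 4, 6, 9, 12, 18, 36.
Test each divisor d:
20^1 ≡ 20 (mod 37)
20^2 ≡ 30 (mod 37)
20^3 ≡ 8 (mod 37)
20^4 ≡ 12 (mod 37)
20^6 ≡ 27 (mod 37)
20^9 ≡ 31 (mod 37)
20^12 ≡ 26 (mod 37)
20^18 ≡ 36 (mod 37)
20^36 ≡ 1 (mod 37) ✓
Hence ord(20) = 36.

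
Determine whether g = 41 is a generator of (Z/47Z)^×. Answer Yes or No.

φ(47) = 47 − 1 = 46 = 2 · 23.
It suffices to check that the order of 41 is not a proper divisor of 46: compute 41^(46/q) for q ∈ {2, 23}.
41^23 ≡ 46 (mod 47)  [q = 2: ≢ 1 ✓]
41^2 ≡ 36 (mod 47)  [q = 23: ≢ 1 ✓]
None equal 1, so ord_47(41) = 46: 41 is a primitive root.

Yes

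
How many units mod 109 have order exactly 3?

φ(109) = 109 − 1 = 108 = 2^2 · 3^3.
In a cyclic group of order 108, there are φ(d) elements of order d for each divisor d of 108, and zero for non-divisors.
3 | 108, and φ(3) = 3 − 1 = 2.

2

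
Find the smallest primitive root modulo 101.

2

φ(101) = 101 − 1 = 100 = 2^2 · 5^2.
Test candidates g = 2, 3, … against the prime factors q ∈ {2, 5} of φ(101): g is a generator iff g^(100/q) ≢ 1 for every such q.
g = 2: 2^50 ≡ 100; 2^20 ≡ 95 — none is 1, so 2 is a primitive root.
Hence the least primitive root of 101 is 2.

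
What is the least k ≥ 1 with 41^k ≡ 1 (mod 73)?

Since 41 ∈ (Z/73Z)^×, its order divides φ(73) = 73 − 1 = 72 = 2^3 · 3^2.
Divisors of 72: 1, 2, 3, 4, 6, 8, 9, 12, 18, 24, 36, 72.
Compute 41^d (mod 73) for the divisors d until we hit 1:
41^1 ≡ 41 (mod 73)
41^2 ≡ 2 (mod 73)
41^3 ≡ 9 (mod 73)
41^4 ≡ 4 (mod 73)
41^6 ≡ 8 (mod 73)
41^8 ≡ 16 (mod 73)
41^9 ≡ 72 (mod 73)
41^12 ≡ 64 (mod 73)
41^18 ≡ 1 (mod 73) ✓
The smallest such exponent is 18, so the order of 41 is 18.

18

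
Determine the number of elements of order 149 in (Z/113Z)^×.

0

φ(113) = 113 − 1 = 112 = 2^4 · 7.
(Z/113Z)^× is cyclic (|G| = 112); a cyclic group of order m has exactly φ(d) elements of each order d | m, and none otherwise.
149 does not divide 112, so no element of (Z/113Z)^× has order 149.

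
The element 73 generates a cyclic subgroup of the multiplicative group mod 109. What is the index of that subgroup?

4

The order of 73 must divide φ(109) = 109 − 1 = 108 = 2^2 · 3^3.
Divisors of 108: 1, 2, 3, 4, 6, 9, 12, 18, 27, 36, 54, 108.
Evaluate successive powers at the divisors of 108:
73^1 ≡ 73
73^2 ≡ 97
73^3 ≡ 105
73^4 ≡ 35
73^6 ≡ 16
73^9 ≡ 45
73^12 ≡ 38
73^18 ≡ 63
73^27 ≡ 1
Thus |⟨73⟩| = ord(73) = 27.
The index is φ(109) / ord(73) = 108 / 27 = 4.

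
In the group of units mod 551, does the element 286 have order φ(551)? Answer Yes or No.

551 = 19 · 29 is a product of two distinct odd primes, so (Z/551Z)^× ≅ (Z/19Z)^× × (Z/29Z)^× is not cyclic.
No primitive root modulo 551 exists; in particular 286 is not one.

No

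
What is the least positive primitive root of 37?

φ(37) = 37 − 1 = 36 = 2^2 · 3^2.
g is a primitive root iff g^(36/q) ≢ 1 (mod 37) for each prime q ∈ {2, 3}.
g = 2: 2^18 ≡ 36; 2^12 ≡ 26 — none is 1, so 2 is a primitive root.
The smallest primitive root modulo 37 is 2.

2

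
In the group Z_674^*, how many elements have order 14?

6

φ(674) = φ(2)·φ(337) = 1·336 = 336 = 2^4 · 3 · 7.
In a cyclic group of order 336, there are φ(d) elements of order d for each divisor d of 336, and zero for non-divisors.
14 = 2 · 7 divides 336, and φ(14) = 6.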